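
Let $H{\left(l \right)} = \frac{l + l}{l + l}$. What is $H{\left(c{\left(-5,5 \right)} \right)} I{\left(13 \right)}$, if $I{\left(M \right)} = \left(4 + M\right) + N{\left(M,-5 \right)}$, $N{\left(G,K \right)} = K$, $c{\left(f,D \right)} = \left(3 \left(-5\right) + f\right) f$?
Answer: $12$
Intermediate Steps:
$c{\left(f,D \right)} = f \left(-15 + f\right)$ ($c{\left(f,D \right)} = \left(-15 + f\right) f = f \left(-15 + f\right)$)
$H{\left(l \right)} = 1$ ($H{\left(l \right)} = \frac{2 l}{2 l} = 2 l \frac{1}{2 l} = 1$)
$I{\left(M \right)} = -1 + M$ ($I{\left(M \right)} = \left(4 + M\right) - 5 = -1 + M$)
$H{\left(c{\left(-5,5 \right)} \right)} I{\left(13 \right)} = 1 \left(-1 + 13\right) = 1 \cdot 12 = 12$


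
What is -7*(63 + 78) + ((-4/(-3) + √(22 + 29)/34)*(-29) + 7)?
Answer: -3056/3 - 29*√51/34 ≈ -1024.8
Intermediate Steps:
-7*(63 + 78) + ((-4/(-3) + √(22 + 29)/34)*(-29) + 7) = -7*141 + ((-4*(-⅓) + √51*(1/34))*(-29) + 7) = -987 + ((4/3 + √51/34)*(-29) + 7) = -987 + ((-116/3 - 29*√51/34) + 7) = -987 + (-95/3 - 29*√51/34) = -3056/3 - 29*√51/34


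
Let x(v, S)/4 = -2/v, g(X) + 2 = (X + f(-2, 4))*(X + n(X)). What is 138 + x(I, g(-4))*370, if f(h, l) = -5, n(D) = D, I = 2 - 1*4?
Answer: 1618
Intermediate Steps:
I = -2 (I = 2 - 4 = -2)
g(X) = -2 + 2*X*(-5 + X) (g(X) = -2 + (X - 5)*(X + X) = -2 + (-5 + X)*(2*X) = -2 + 2*X*(-5 + X))
x(v, S) = -8/v (x(v, S) = 4*(-2/v) = -8/v)
138 + x(I, g(-4))*370 = 138 - 8/(-2)*370 = 138 - 8*(-1/2)*370 = 138 + 4*370 = 138 + 1480 = 1618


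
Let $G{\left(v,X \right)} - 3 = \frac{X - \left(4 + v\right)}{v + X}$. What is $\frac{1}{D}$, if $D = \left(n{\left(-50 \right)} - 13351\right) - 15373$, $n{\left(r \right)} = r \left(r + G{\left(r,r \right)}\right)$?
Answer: $- \frac{1}{26376} \approx -3.7913 \cdot 10^{-5}$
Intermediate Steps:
$G{\left(v,X \right)} = 3 + \frac{-4 + X - v}{X + v}$ ($G{\left(v,X \right)} = 3 + \frac{X - \left(4 + v\right)}{v + X} = 3 + \frac{-4 + X - v}{X + v}$)
$n{\left(r \right)} = r \left(r + \frac{-2 + 3 r}{r}\right)$ ($n{\left(r \right)} = r \left(r + \frac{2 \left(-2 + r + 2 r\right)}{r + r}\right) = r \left(r + \frac{2 \left(-2 + 3 r\right)}{2 r}\right) = r \left(r + 2 \frac{1}{2 r} \left(-2 + 3 r\right)\right) = r \left(r + \frac{-2 + 3 r}{r}\right)$)
$D = -26376$ ($D = \left(\left(-2 + \left(-50\right)^{2} + 3 \left(-50\right)\right) - 13351\right) - 15373 = \left(\left(-2 + 2500 - 150\right) - 13351\right) - 15373 = \left(2348 - 13351\right) - 15373 = -11003 - 15373 = -26376$)
$\frac{1}{D} = \frac{1}{-26376} = - \frac{1}{26376}$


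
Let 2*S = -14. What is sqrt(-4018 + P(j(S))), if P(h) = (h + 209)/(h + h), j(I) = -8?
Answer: I*sqrt(64489)/4 ≈ 63.487*I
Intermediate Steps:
S = -7 (S = (1/2)*(-14) = -7)
P(h) = (209 + h)/(2*h) (P(h) = (209 + h)/((2*h)) = (209 + h)*(1/(2*h)) = (209 + h)/(2*h))
sqrt(-4018 + P(j(S))) = sqrt(-4018 + (1/2)*(209 - 8)/(-8)) = sqrt(-4018 + (1/2)*(-1/8)*201) = sqrt(-4018 - 201/16) = sqrt(-64489/16) = I*sqrt(64489)/4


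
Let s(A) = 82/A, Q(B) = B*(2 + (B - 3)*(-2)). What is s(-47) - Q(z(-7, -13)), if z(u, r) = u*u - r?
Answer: 337942/47 ≈ 7190.3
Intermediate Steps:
z(u, r) = u**2 - r
Q(B) = B*(8 - 2*B) (Q(B) = B*(2 + (-3 + B)*(-2)) = B*(2 + (6 - 2*B)) = B*(8 - 2*B))
s(-47) - Q(z(-7, -13)) = 82/(-47) - 2*((-7)**2 - 1*(-13))*(4 - ((-7)**2 - 1*(-13))) = 82*(-1/47) - 2*(49 + 13)*(4 - (49 + 13)) = -82/47 - 2*62*(4 - 1*62) = -82/47 - 2*62*(4 - 62) = -82/47 - 2*62*(-58) = -82/47 - 1*(-7192) = -82/47 + 7192 = 337942/47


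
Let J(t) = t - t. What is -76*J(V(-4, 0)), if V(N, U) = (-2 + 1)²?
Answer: 0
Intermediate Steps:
V(N, U) = 1 (V(N, U) = (-1)² = 1)
J(t) = 0
-76*J(V(-4, 0)) = -76*0 = 0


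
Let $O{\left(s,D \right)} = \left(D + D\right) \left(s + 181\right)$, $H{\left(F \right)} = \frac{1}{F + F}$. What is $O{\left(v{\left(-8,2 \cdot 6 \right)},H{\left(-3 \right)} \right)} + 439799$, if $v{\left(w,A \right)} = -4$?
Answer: $439740$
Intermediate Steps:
$H{\left(F \right)} = \frac{1}{2 F}$
$O{\left(s,D \right)} = 2 D \left(181 + s\right)$
$O{\left(v{\left(-8,2 \cdot 6 \right)},H{\left(-3 \right)} \right)} + 439799 = 2 \frac{1}{2 \left(-3\right)} \left(181 - 4\right) + 439799 = 2 \cdot \frac{1}{2} \left(- \frac{1}{3}\right) 177 + 439799 = 2 \left(- \frac{1}{6}\right) 177 + 439799 = -59 + 439799 = 439740$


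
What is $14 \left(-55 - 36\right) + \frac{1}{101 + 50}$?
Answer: $- \frac{192373}{151} \approx -1274.0$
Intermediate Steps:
$14 \left(-55 - 36\right) + \frac{1}{101 + 50} = 14 \left(-55 - 36\right) + \frac{1}{151} = 14 \left(-91\right) + \frac{1}{151} = -1274 + \frac{1}{151} = - \frac{192373}{151}$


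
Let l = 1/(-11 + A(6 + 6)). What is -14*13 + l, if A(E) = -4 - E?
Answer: -4915/27 ≈ -182.04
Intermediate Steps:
l = -1/27 (l = 1/(-11 + (-4 - (6 + 6))) = 1/(-11 + (-4 - 1*12)) = 1/(-11 + (-4 - 12)) = 1/(-11 - 16) = 1/(-27) = -1/27 ≈ -0.037037)
-14*13 + l = -14*13 - 1/27 = -182 - 1/27 = -4915/27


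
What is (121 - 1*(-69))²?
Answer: 36100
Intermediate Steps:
(121 - 1*(-69))² = (121 + 69)² = 190² = 36100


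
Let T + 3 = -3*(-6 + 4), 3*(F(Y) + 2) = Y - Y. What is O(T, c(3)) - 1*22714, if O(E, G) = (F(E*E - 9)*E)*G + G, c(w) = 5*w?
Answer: -22789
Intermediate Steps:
F(Y) = -2 (F(Y) = -2 + (Y - Y)/3 = -2 + (⅓)*0 = -2 + 0 = -2)
T = 3 (T = -3 - 3*(-6 + 4) = -3 - 3*(-2) = -3 + 6 = 3)
O(E, G) = G - 2*E*G (O(E, G) = (-2*E)*G + G = -2*E*G + G = G - 2*E*G)
O(T, c(3)) - 1*22714 = (5*3)*(1 - 2*3) - 1*22714 = 15*(1 - 6) - 22714 = 15*(-5) - 22714 = -75 - 22714 = -22789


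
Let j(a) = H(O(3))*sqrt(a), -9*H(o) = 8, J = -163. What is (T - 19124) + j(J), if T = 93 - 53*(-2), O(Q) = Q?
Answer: -18925 - 8*I*sqrt(163)/9 ≈ -18925.0 - 11.349*I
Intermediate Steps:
T = 199 (T = 93 + 106 = 199)
H(o) = -8/9 (H(o) = -1/9*8 = -8/9)
j(a) = -8*sqrt(a)/9
(T - 19124) + j(J) = (199 - 19124) - 8*I*sqrt(163)/9 = -18925 - 8*I*sqrt(163)/9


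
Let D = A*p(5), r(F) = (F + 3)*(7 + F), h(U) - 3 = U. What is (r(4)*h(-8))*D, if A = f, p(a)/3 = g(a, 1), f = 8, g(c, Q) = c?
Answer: -46200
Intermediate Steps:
h(U) = 3 + U
p(a) = 3*a
r(F) = (3 + F)*(7 + F)
A = 8
D = 120 (D = 8*(3*5) = 8*15 = 120)
(r(4)*h(-8))*D = ((21 + 4² + 10*4)*(3 - 8))*120 = ((21 + 16 + 40)*(-5))*120 = (77*(-5))*120 = -385*120 = -46200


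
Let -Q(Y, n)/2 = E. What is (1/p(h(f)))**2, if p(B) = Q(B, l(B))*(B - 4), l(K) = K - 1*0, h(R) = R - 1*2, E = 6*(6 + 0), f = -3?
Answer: 1/419904 ≈ 2.3815e-6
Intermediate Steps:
E = 36 (E = 6*6 = 36)
h(R) = -2 + R (h(R) = R - 2 = -2 + R)
l(K) = K (l(K) = K + 0 = K)
Q(Y, n) = -72 (Q(Y, n) = -2*36 = -72)
p(B) = 288 - 72*B (p(B) = -72*(B - 4) = -72*(-4 + B) = 288 - 72*B)
(1/p(h(f)))**2 = (1/(288 - 72*(-2 - 3)))**2 = (1/(288 - 72*(-5)))**2 = (1/(288 + 360))**2 = (1/648)**2 = 1/419904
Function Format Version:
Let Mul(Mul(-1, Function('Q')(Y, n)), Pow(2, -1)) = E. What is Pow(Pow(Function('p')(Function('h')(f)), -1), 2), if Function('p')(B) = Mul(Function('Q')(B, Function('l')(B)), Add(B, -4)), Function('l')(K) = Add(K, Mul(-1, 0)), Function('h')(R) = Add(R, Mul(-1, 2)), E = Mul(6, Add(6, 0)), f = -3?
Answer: Rational(1, 419904) ≈ 2.3815e-6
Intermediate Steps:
E = 36 (E = Mul(6, 6) = 36)
Function('h')(R) = Add(-2, R) (Function('h')(R) = Add(R, -2) = Add(-2, R))
Function('l')(K) = K (Function('l')(K) = Add(K, 0) = K)
Function('Q')(Y, n) = -72 (Function('Q')(Y, n) = Mul(-2, 36) = -72)
Function('p')(B) = Add(288, Mul(-72, B)) (Function('p')(B) = Mul(-72, Add(B, -4)) = Mul(-72, Add(-4, B)) = Add(288, Mul(-72, B)))
Pow(Pow(Function('p')(Function('h')(f)), -1), 2) = Pow(Pow(Add(288, Mul(-72, Add(-2, -3))), -1), 2) = Pow(Pow(Add(288, Mul(-72, -5)), -1), 2) = Pow(Pow(Add(288, 360), -1), 2) = Pow(Pow(648, -1), 2) = Pow(Rational(1, 648), 2) = Rational(1, 419904)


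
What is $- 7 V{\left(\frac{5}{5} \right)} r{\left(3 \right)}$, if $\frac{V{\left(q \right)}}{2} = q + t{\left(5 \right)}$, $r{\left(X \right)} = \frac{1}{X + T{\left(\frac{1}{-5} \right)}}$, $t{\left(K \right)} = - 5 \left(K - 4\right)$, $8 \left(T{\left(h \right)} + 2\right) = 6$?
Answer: $32$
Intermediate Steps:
$T{\left(h \right)} = - \frac{5}{4}$ ($T{\left(h \right)} = -2 + \frac{1}{8} \cdot 6 = -2 + \frac{3}{4} = - \frac{5}{4}$)
$t{\left(K \right)} = 20 - 5 K$ ($t{\left(K \right)} = - 5 \left(-4 + K\right) = 20 - 5 K$)
$r{\left(X \right)} = \frac{1}{- \frac{5}{4} + X}$ ($r{\left(X \right)} = \frac{1}{X - \frac{5}{4}} = \frac{1}{- \frac{5}{4} + X}$)
$V{\left(q \right)} = -10 + 2 q$ ($V{\left(q \right)} = 2 \left(q + \left(20 - 25\right)\right) = 2 \left(q - 5\right) = 2 \left(-5 + q\right) = -10 + 2 q$)
$- 7 V{\left(\frac{5}{5} \right)} r{\left(3 \right)} = - 7 \left(-10 + 2 \cdot \frac{5}{5}\right) \frac{4}{-5 + 4 \cdot 3} = - 7 \left(-10 + 2 \cdot 5 \cdot \frac{1}{5}\right) \frac{4}{-5 + 12} = - 7 \left(-10 + 2 \cdot 1\right) \frac{4}{7} = - 7 \left(-10 + 2\right) 4 \cdot \frac{1}{7} = \left(-7\right) \left(-8\right) \frac{4}{7} = 56 \cdot \frac{4}{7} = 32$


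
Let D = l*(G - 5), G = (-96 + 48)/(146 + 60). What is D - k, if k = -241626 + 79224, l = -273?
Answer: 16874553/103 ≈ 1.6383e+5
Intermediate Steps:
G = -24/103 (G = -48/206 = -48*1/206 = -24/103 ≈ -0.23301)
k = -162402
D = 147147/103 (D = -273*(-24/103 - 5) = -273*(-539/103) = 147147/103 ≈ 1428.6)
D - k = 147147/103 - 1*(-162402) = 147147/103 + 162402 = 16874553/103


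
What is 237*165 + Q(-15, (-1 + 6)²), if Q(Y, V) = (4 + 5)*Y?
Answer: 38970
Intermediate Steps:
Q(Y, V) = 9*Y
237*165 + Q(-15, (-1 + 6)²) = 237*165 + 9*(-15) = 39105 - 135 = 38970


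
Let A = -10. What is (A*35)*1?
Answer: -350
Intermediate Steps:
(A*35)*1 = -10*35*1 = -350*1 = -350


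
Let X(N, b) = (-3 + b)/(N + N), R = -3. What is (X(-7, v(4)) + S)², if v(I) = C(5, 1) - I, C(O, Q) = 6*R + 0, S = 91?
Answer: 1687401/196 ≈ 8609.2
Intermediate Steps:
C(O, Q) = -18 (C(O, Q) = 6*(-3) + 0 = -18 + 0 = -18)
v(I) = -18 - I
X(N, b) = (-3 + b)/(2*N) (X(N, b) = (-3 + b)/((2*N)) = (-3 + b)*(1/(2*N)) = (-3 + b)/(2*N))
(X(-7, v(4)) + S)² = ((½)*(-3 + (-18 - 1*4))/(-7) + 91)² = ((½)*(-⅐)*(-3 + (-18 - 4)) + 91)² = ((½)*(-⅐)*(-3 - 22) + 91)² = ((½)*(-⅐)*(-25) + 91)² = (25/14 + 91)² = (1299/14)² = 1687401/196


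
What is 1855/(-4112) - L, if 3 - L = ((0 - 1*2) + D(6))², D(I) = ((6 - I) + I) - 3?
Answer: -10079/4112 ≈ -2.4511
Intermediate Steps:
D(I) = 3 (D(I) = 6 - 3 = 3)
L = 2 (L = 3 - ((0 - 1*2) + 3)² = 3 - ((0 - 2) + 3)² = 3 - (-2 + 3)² = 3 - 1*1² = 3 - 1*1 = 3 - 1 = 2)
1855/(-4112) - L = 1855/(-4112) - 1*2 = 1855*(-1/4112) - 2 = -1855/4112 - 2 = -10079/4112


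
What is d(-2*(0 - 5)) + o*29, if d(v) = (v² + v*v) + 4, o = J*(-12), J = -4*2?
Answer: 2988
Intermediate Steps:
J = -8
o = 96 (o = -8*(-12) = 96)
d(v) = 4 + 2*v² (d(v) = (v² + v²) + 4 = 2*v² + 4 = 4 + 2*v²)
d(-2*(0 - 5)) + o*29 = (4 + 2*(-2*(0 - 5))²) + 96*29 = (4 + 2*(-2*(-5))²) + 2784 = (4 + 2*10²) + 2784 = (4 + 2*100) + 2784 = (4 + 200) + 2784 = 204 + 2784 = 2988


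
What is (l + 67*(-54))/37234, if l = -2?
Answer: -1810/18617 ≈ -0.097223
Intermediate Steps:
(l + 67*(-54))/37234 = (-2 + 67*(-54))/37234 = (-2 - 3618)*(1/37234) = -3620*1/37234 = -1810/18617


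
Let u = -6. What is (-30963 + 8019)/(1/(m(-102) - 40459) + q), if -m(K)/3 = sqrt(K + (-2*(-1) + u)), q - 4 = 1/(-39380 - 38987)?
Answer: 1798052448*(-3*sqrt(106) + 40459*I)/(-12682482986*I + 940401*sqrt(106)) ≈ -5736.1 + 2.7059e-5*I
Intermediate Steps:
q = 313467/78367 (q = 4 + 1/(-39380 - 38987) = 4 + 1/(-78367) = 4 - 1/78367 = 313467/78367 ≈ 4.0000)
m(K) = -3*sqrt(-4 + K) (m(K) = -3*sqrt(K + (-2*(-1) - 6)) = -3*sqrt(K + (2 - 6)) = -3*sqrt(K - 4) = -3*sqrt(-4 + K))
(-30963 + 8019)/(1/(m(-102) - 40459) + q) = (-30963 + 8019)/(1/(-3*sqrt(-4 - 102) - 40459) + 313467/78367) = -22944/(1/(-3*I*sqrt(106) - 40459) + 313467/78367) = -22944/(1/(-40459 - 3*I*sqrt(106)) + 313467/78367) = -22944/(313467/78367 + 1/(-40459 - 3*I*sqrt(106)))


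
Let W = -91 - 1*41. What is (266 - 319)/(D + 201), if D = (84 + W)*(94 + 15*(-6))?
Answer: -53/9 ≈ -5.8889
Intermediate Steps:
W = -132 (W = -91 - 41 = -132)
D = -192 (D = (84 - 132)*(94 + 15*(-6)) = -48*(94 - 90) = -48*4 = -192)
(266 - 319)/(D + 201) = (266 - 319)/(-192 + 201) = -53/9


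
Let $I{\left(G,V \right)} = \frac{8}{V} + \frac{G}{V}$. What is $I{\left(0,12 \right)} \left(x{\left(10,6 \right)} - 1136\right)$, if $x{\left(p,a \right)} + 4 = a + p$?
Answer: $- \frac{2248}{3} \approx -749.33$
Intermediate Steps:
$x{\left(p,a \right)} = -4 + a + p$ ($x{\left(p,a \right)} = -4 + \left(a + p\right) = -4 + a + p$)
$I{\left(0,12 \right)} \left(x{\left(10,6 \right)} - 1136\right) = \frac{8 + 0}{12} \left(\left(-4 + 6 + 10\right) - 1136\right) = \frac{1}{12} \cdot 8 \left(12 - 1136\right) = \frac{2}{3} \left(-1124\right) = - \frac{2248}{3}$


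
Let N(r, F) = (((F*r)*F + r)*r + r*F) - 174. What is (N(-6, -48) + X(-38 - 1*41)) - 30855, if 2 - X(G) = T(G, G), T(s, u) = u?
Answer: 52320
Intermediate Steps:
X(G) = 2 - G
N(r, F) = -174 + F*r + r*(r + r*F**2) (N(r, F) = ((r*F**2 + r)*r + F*r) - 174 = ((r + r*F**2)*r + F*r) - 174 = (r*(r + r*F**2) + F*r) - 174 = (F*r + r*(r + r*F**2)) - 174 = -174 + F*r + r*(r + r*F**2))
(N(-6, -48) + X(-38 - 1*41)) - 30855 = ((-174 + (-6)**2 - 48*(-6) + (-48)**2*(-6)**2) + (2 - (-38 - 1*41))) - 30855 = ((-174 + 36 + 288 + 2304*36) + (2 - (-38 - 41))) - 30855 = ((-174 + 36 + 288 + 82944) + (2 - 1*(-79))) - 30855 = (83094 + (2 + 79)) - 30855 = (83094 + 81) - 30855 = 83175 - 30855 = 52320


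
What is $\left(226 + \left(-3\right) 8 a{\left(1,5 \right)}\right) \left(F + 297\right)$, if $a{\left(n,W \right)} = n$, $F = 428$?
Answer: $146450$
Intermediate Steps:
$\left(226 + \left(-3\right) 8 a{\left(1,5 \right)}\right) \left(F + 297\right) = \left(226 + \left(-3\right) 8 \cdot 1\right) \left(428 + 297\right) = \left(226 - 24\right) 725 = 202 \cdot 725 = 146450$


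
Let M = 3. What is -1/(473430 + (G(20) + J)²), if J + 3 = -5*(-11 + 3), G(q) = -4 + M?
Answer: -1/474726 ≈ -2.1065e-6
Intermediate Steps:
G(q) = -1 (G(q) = -4 + 3 = -1)
J = 37 (J = -3 - 5*(-11 + 3) = -3 - 5*(-8) = -3 + 40 = 37)
-1/(473430 + (G(20) + J)²) = -1/(473430 + (-1 + 37)²) = -1/(473430 + 36²) = -1/(473430 + 1296) = -1/474726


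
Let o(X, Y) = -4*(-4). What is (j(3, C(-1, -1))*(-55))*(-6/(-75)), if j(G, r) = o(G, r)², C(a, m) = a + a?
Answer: -5632/5 ≈ -1126.4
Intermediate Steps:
o(X, Y) = 16
C(a, m) = 2*a
j(G, r) = 256 (j(G, r) = 16² = 256)
(j(3, C(-1, -1))*(-55))*(-6/(-75)) = (256*(-55))*(-6/(-75)) = -(-84480)*(-1)/75 = -14080*2/25 = -5632/5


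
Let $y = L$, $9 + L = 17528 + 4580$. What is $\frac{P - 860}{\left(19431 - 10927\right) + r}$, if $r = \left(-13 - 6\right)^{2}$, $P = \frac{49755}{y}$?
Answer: $- \frac{3791077}{39181527} \approx -0.096757$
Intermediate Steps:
$L = 22099$ ($L = -9 + \left(17528 + 4580\right) = -9 + 22108 = 22099$)
$y = 22099$
$P = \frac{49755}{22099} \approx 2.2515$
$r = 361$ ($r = \left(-19\right)^{2} = 361$)
$\frac{P - 860}{\left(19431 - 10927\right) + r} = \frac{\frac{49755}{22099} - 860}{\left(19431 - 10927\right) + 361} = - \frac{18955385}{22099 \left(\left(19431 - 10927\right) + 361\right)} = - \frac{18955385}{22099 \left(8504 + 361\right)} = - \frac{18955385}{22099 \cdot 8865} = \left(- \frac{18955385}{22099}\right) \frac{1}{8865} = - \frac{3791077}{39181527}$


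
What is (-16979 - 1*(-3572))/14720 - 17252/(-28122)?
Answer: -61541107/206977920 ≈ -0.29733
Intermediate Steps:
(-16979 - 1*(-3572))/14720 - 17252/(-28122) = (-16979 + 3572)*(1/14720) - 17252*(-1/28122) = -13407*1/14720 + 8626/14061 = -13407/14720 + 8626/14061 = -61541107/206977920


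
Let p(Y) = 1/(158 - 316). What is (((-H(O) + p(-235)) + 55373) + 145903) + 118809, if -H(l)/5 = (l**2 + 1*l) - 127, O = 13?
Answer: 50616879/158 ≈ 3.2036e+5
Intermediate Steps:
H(l) = 635 - 5*l - 5*l**2 (H(l) = -5*((l**2 + 1*l) - 127) = -5*((l**2 + l) - 127) = -5*((l + l**2) - 127) = -5*(-127 + l + l**2) = 635 - 5*l - 5*l**2)
p(Y) = -1/158 (p(Y) = 1/(-158) = -1/158)
(((-H(O) + p(-235)) + 55373) + 145903) + 118809 = (((-(635 - 5*13 - 5*13**2) - 1/158) + 55373) + 145903) + 118809 = (((-(635 - 65 - 5*169) - 1/158) + 55373) + 145903) + 118809 = (((-(635 - 65 - 845) - 1/158) + 55373) + 145903) + 118809 = (((-1*(-275) - 1/158) + 55373) + 145903) + 118809 = (((275 - 1/158) + 55373) + 145903) + 118809 = ((43449/158 + 55373) + 145903) + 118809 = (8792383/158 + 145903) + 118809 = 31845057/158 + 118809 = 50616879/158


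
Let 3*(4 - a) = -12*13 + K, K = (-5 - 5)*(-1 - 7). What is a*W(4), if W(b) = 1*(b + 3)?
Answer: 616/3 ≈ 205.33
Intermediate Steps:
K = 80 (K = -10*(-8) = 80)
W(b) = 3 + b (W(b) = 1*(3 + b) = 3 + b)
a = 88/3 (a = 4 - (-12*13 + 80)/3 = 4 - (-156 + 80)/3 = 4 - 1/3*(-76) = 4 + 76/3 = 88/3 ≈ 29.333)
a*W(4) = 88*(3 + 4)/3 = (88/3)*7 = 616/3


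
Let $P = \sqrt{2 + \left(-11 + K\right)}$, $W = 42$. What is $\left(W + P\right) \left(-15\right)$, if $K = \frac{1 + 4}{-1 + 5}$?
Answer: $-630 - \frac{15 i \sqrt{31}}{2} \approx -630.0 - 41.758 i$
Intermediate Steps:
$K = \frac{5}{4} \approx 1.25$
$P = \frac{i \sqrt{31}}{2}$ ($P = \sqrt{2 + \left(-11 + \frac{5}{4}\right)} = \sqrt{2 - \frac{39}{4}} = \sqrt{- \frac{31}{4}} = \frac{i \sqrt{31}}{2} \approx 2.7839 i$)
$\left(W + P\right) \left(-15\right) = \left(42 + \frac{i \sqrt{31}}{2}\right) \left(-15\right) = -630 - \frac{15 i \sqrt{31}}{2}$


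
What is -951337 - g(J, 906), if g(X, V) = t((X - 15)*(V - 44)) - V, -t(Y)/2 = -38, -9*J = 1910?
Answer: -950507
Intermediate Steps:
J = -1910/9 (J = -⅑*1910 = -1910/9 ≈ -212.22)
t(Y) = 76 (t(Y) = -2*(-38) = 76)
g(X, V) = 76 - V
-951337 - g(J, 906) = -951337 - (76 - 1*906) = -951337 - (76 - 906) = -951337 - 1*(-830) = -951337 + 830 = -950507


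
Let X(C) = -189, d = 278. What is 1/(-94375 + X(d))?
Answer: -1/94564 ≈ -1.0575e-5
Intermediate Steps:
1/(-94375 + X(d)) = 1/(-94375 - 189) = 1/(-94564) = -1/94564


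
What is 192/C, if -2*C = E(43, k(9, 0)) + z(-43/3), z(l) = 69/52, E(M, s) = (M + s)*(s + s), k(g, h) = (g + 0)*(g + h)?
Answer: -6656/348215 ≈ -0.019115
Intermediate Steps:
k(g, h) = g*(g + h)
E(M, s) = 2*s*(M + s) (E(M, s) = (M + s)*(2*s) = 2*s*(M + s))
z(l) = 69/52 (z(l) = 69*(1/52) = 69/52)
C = -1044645/104 (C = -(2*(9*(9 + 0))*(43 + 9*(9 + 0)) + 69/52)/2 = -(2*(9*9)*(43 + 9*9) + 69/52)/2 = -(2*81*(43 + 81) + 69/52)/2 = -(2*81*124 + 69/52)/2 = -(20088 + 69/52)/2 = -½*1044645/52 = -1044645/104 ≈ -10045.)
192/C = 192/(-1044645/104) = 192*(-104/1044645) = -6656/348215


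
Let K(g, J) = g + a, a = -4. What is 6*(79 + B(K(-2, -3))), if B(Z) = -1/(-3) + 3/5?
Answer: 2398/5 ≈ 479.60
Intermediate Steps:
K(g, J) = -4 + g (K(g, J) = g - 4 = -4 + g)
B(Z) = 14/15 (B(Z) = -1*(-1/3) + 3*(1/5) = 1/3 + 3/5 = 14/15)
6*(79 + B(K(-2, -3))) = 6*(79 + 14/15) = 6*(1199/15) = 2398/5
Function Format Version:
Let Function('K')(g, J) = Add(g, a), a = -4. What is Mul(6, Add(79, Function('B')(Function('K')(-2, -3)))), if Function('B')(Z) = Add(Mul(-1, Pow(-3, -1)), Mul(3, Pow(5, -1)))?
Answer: Rational(2398, 5) ≈ 479.60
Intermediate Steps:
Function('K')(g, J) = Add(-4, g) (Function('K')(g, J) = Add(g, -4) = Add(-4, g))
Function('B')(Z) = Rational(14, 15) (Function('B')(Z) = Add(Mul(-1, Rational(-1, 3)), Mul(3, Rational(1, 5))) = Add(Rational(1, 3), Rational(3, 5)) = Rational(14, 15))
Mul(6, Add(79, Function('B')(Function('K')(-2, -3)))) = Mul(6, Add(79, Rational(14, 15))) = Mul(6, Rational(1199, 15)) = Rational(2398, 5)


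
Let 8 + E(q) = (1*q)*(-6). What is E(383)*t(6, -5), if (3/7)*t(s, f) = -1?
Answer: 16142/3 ≈ 5380.7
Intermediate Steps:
t(s, f) = -7/3 (t(s, f) = (7/3)*(-1) = -7/3)
E(q) = -8 - 6*q (E(q) = -8 + (1*q)*(-6) = -8 + q*(-6) = -8 - 6*q)
E(383)*t(6, -5) = (-8 - 6*383)*(-7/3) = (-8 - 2298)*(-7/3) = -2306*(-7/3) = 16142/3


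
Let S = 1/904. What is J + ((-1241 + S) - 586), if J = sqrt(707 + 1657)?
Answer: -1651607/904 + 2*sqrt(591) ≈ -1778.4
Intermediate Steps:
J = 2*sqrt(591) (J = sqrt(2364) = 2*sqrt(591) ≈ 48.621)
S = 1/904 ≈ 0.0011062
J + ((-1241 + S) - 586) = 2*sqrt(591) + ((-1241 + 1/904) - 586) = 2*sqrt(591) + (-1121863/904 - 586) = 2*sqrt(591) - 1651607/904 = -1651607/904 + 2*sqrt(591)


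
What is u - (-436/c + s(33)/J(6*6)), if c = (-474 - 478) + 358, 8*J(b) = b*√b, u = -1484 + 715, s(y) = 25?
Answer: -228886/297 ≈ -770.66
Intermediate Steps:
u = -769
J(b) = b^(3/2)/8 (J(b) = (b*√b)/8 = b^(3/2)/8)
c = -594 (c = -952 + 358 = -594)
u - (-436/c + s(33)/J(6*6)) = -769 - (-436/(-594) + 25/(((6*6)^(3/2)/8))) = -769 - (-436*(-1/594) + 25/((36^(3/2)/8))) = -769 - (218/297 + 25/(((⅛)*216))) = -769 - (218/297 + 25/27) = -769 - 1*493/297 = -769 - 493/297 = -228886/297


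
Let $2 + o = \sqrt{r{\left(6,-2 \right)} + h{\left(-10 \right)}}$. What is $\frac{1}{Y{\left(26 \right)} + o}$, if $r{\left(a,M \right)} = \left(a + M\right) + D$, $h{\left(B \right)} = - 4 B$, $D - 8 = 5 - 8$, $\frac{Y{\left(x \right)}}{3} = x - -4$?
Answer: $\frac{1}{95} \approx 0.010526$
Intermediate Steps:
$Y{\left(x \right)} = 12 + 3 x$ ($Y{\left(x \right)} = 3 \left(x - -4\right) = 3 \left(x + 4\right) = 3 \left(4 + x\right) = 12 + 3 x$)
$D = 5$ ($D = 8 + \left(5 - 8\right) = 8 - 3 = 5$)
$r{\left(a,M \right)} = 5 + M + a$ ($r{\left(a,M \right)} = \left(a + M\right) + 5 = \left(M + a\right) + 5 = 5 + M + a$)
$o = 5$ ($o = -2 + \sqrt{\left(5 - 2 + 6\right) - -40} = -2 + \sqrt{9 + 40} = -2 + \sqrt{49} = -2 + 7 = 5$)
$\frac{1}{Y{\left(26 \right)} + o} = \frac{1}{\left(12 + 3 \cdot 26\right) + 5} = \frac{1}{\left(12 + 78\right) + 5} = \frac{1}{90 + 5} = \frac{1}{95}$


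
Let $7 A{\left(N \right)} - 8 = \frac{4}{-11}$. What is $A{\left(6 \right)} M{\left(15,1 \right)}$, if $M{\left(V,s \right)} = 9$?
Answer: $\frac{108}{11} \approx 9.8182$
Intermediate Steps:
$A{\left(N \right)} = \frac{12}{11}$ ($A{\left(N \right)} = \frac{8}{7} + \frac{4 \frac{1}{-11}}{7} = \frac{8}{7} + \frac{4 \left(- \frac{1}{11}\right)}{7} = \frac{8}{7} + \frac{1}{7} \left(- \frac{4}{11}\right) = \frac{8}{7} - \frac{4}{77} = \frac{12}{11}$)
$A{\left(6 \right)} M{\left(15,1 \right)} = \frac{12}{11} \cdot 9 = \frac{108}{11}$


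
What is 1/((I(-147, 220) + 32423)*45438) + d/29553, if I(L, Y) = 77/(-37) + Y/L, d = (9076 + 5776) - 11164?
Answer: 9849477625282213/78926684022919644 ≈ 0.12479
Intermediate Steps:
d = 3688 (d = 14852 - 11164 = 3688)
I(L, Y) = -77/37 + Y/L (I(L, Y) = 77*(-1/37) + Y/L = -77/37 + Y/L)
1/((I(-147, 220) + 32423)*45438) + d/29553 = 1/(((-77/37 + 220/(-147)) + 32423)*45438) + 3688/29553 = (1/45438)/((-77/37 + 220*(-1/147)) + 32423) + 3688*(1/29553) = (1/45438)/((-77/37 - 220/147) + 32423) + 3688/29553 = (1/45438)/(-19459/5439 + 32423) + 3688/29553 = (1/45438)/(176329238/5439) + 3688/29553 = (5439/176329238)*(1/45438) + 3688/29553 = 1813/2670682638748 + 3688/29553 = 9849477625282213/78926684022919644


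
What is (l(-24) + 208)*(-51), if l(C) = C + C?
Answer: -8160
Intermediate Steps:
l(C) = 2*C
(l(-24) + 208)*(-51) = (2*(-24) + 208)*(-51) = (-48 + 208)*(-51) = 160*(-51) = -8160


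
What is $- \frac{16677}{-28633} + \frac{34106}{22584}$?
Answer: $\frac{676595233}{323323836} \approx 2.0926$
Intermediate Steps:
$- \frac{16677}{-28633} + \frac{34106}{22584} = \left(-16677\right) \left(- \frac{1}{28633}\right) + 34106 \cdot \frac{1}{22584} = \frac{16677}{28633} + \frac{17053}{11292} = \frac{676595233}{323323836}$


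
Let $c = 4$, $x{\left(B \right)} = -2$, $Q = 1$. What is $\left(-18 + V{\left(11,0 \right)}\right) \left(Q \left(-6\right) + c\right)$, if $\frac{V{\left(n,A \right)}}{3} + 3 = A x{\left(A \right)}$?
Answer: $54$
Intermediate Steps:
$V{\left(n,A \right)} = -9 - 6 A$ ($V{\left(n,A \right)} = -9 + 3 A \left(-2\right) = -9 + 3 \left(- 2 A\right) = -9 - 6 A$)
$\left(-18 + V{\left(11,0 \right)}\right) \left(Q \left(-6\right) + c\right) = \left(-18 - 9\right) \left(1 \left(-6\right) + 4\right) = \left(-18 + \left(-9 + 0\right)\right) \left(-6 + 4\right) = \left(-18 - 9\right) \left(-2\right) = \left(-27\right) \left(-2\right) = 54$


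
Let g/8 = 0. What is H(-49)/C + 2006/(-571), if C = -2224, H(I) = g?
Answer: -2006/571 ≈ -3.5131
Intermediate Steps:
g = 0 (g = 8*0 = 0)
H(I) = 0
H(-49)/C + 2006/(-571) = 0/(-2224) + 2006/(-571) = 0*(-1/2224) + 2006*(-1/571) = 0 - 2006/571 = -2006/571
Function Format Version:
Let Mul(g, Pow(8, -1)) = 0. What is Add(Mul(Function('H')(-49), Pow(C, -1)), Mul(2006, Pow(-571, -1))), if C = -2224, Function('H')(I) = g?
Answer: Rational(-2006, 571) ≈ -3.5131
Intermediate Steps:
g = 0 (g = Mul(8, 0) = 0)
Function('H')(I) = 0
Add(Mul(Function('H')(-49), Pow(C, -1)), Mul(2006, Pow(-571, -1))) = Add(Mul(0, Pow(-2224, -1)), Mul(2006, Pow(-571, -1))) = Add(Mul(0, Rational(-1, 2224)), Mul(2006, Rational(-1, 571))) = Add(0, Rational(-2006, 571)) = Rational(-2006, 571)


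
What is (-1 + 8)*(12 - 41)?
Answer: -203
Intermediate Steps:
(-1 + 8)*(12 - 41) = 7*(-29) = -203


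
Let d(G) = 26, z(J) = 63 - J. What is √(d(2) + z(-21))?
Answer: √110 ≈ 10.488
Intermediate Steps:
√(d(2) + z(-21)) = √(26 + (63 - 1*(-21))) = √(26 + (63 + 21)) = √(26 + 84) = √110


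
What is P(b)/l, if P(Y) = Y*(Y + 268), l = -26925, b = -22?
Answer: 1804/8975 ≈ 0.20100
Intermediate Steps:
P(Y) = Y*(268 + Y)
P(b)/l = -22*(268 - 22)/(-26925) = -22*246*(-1/26925) = -5412*(-1/26925) = 1804/8975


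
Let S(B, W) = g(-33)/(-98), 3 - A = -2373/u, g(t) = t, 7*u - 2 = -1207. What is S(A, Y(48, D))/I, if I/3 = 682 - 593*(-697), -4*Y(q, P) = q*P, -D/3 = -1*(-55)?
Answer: 11/40572294 ≈ 2.7112e-7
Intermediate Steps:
u = -1205/7 (u = 2/7 + (1/7)*(-1207) = 2/7 - 1207/7 = -1205/7 ≈ -172.14)
D = -165 (D = -(-3)*(-55) = -3*55 = -165)
Y(q, P) = -P*q/4 (Y(q, P) = -q*P/4 = -P*q/4)
A = -12996/1205 (A = 3 - (-2373)/(-1205/7) = 3 - (-2373)*(-7)/1205 = 3 - 1*16611/1205 = 3 - 16611/1205 = -12996/1205 ≈ -10.785)
S(B, W) = 33/98 (S(B, W) = -33/(-98) = -33*(-1/98) = 33/98)
I = 1242009 (I = 3*(682 - 593*(-697)) = 3*(682 + 413321) = 3*414003 = 1242009)
S(A, Y(48, D))/I = (33/98)/1242009 = (33/98)*(1/1242009) = 11/40572294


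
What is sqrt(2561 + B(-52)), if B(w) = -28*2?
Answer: sqrt(2505) ≈ 50.050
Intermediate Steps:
B(w) = -56
sqrt(2561 + B(-52)) = sqrt(2561 - 56) = sqrt(2505)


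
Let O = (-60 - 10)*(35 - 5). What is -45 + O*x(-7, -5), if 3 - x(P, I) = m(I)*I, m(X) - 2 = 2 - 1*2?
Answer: -27345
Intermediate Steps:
m(X) = 2 (m(X) = 2 + (2 - 1*2) = 2 + (2 - 2) = 2 + 0 = 2)
O = -2100 (O = -70*30 = -2100)
x(P, I) = 3 - 2*I
-45 + O*x(-7, -5) = -45 - 2100*(3 - 2*(-5)) = -45 - 2100*(3 + 10) = -45 - 2100*13 = -45 - 27300 = -27345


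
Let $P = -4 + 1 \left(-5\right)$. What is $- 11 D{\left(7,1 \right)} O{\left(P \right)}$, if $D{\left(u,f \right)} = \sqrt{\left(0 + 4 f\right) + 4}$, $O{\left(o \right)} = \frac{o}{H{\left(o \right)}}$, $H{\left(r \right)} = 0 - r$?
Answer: $22 \sqrt{2} \approx 31.113$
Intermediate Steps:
$H{\left(r \right)} = - r$
$P = -9$ ($P = -4 - 5 = -9$)
$O{\left(o \right)} = -1$ ($O{\left(o \right)} = \frac{o}{\left(-1\right) o} = o \left(- \frac{1}{o}\right) = -1$)
$D{\left(u,f \right)} = \sqrt{4 + 4 f}$ ($D{\left(u,f \right)} = \sqrt{4 f + 4} = \sqrt{4 + 4 f}$)
$- 11 D{\left(7,1 \right)} O{\left(P \right)} = - 11 \cdot 2 \sqrt{1 + 1} \left(-1\right) = - 11 \cdot 2 \sqrt{2} \left(-1\right) = - 22 \sqrt{2} \left(-1\right) = 22 \sqrt{2}$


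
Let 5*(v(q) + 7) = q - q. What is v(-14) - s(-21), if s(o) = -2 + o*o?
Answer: -446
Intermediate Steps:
v(q) = -7 (v(q) = -7 + (q - q)/5 = -7 + (⅕)*0 = -7 + 0 = -7)
s(o) = -2 + o²
v(-14) - s(-21) = -7 - (-2 + (-21)²) = -7 - (-2 + 441) = -7 - 1*439 = -7 - 439 = -446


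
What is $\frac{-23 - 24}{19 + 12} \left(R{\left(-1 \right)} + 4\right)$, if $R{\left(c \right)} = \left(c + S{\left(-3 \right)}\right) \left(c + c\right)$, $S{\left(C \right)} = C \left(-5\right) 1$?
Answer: $\frac{1128}{31} \approx 36.387$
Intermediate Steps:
$S{\left(C \right)} = - 5 C$ ($S{\left(C \right)} = - 5 C 1 = - 5 C$)
$R{\left(c \right)} = 2 c \left(15 + c\right)$ ($R{\left(c \right)} = \left(c - -15\right) \left(c + c\right) = \left(c + 15\right) 2 c = \left(15 + c\right) 2 c = 2 c \left(15 + c\right)$)
$\frac{-23 - 24}{19 + 12} \left(R{\left(-1 \right)} + 4\right) = \frac{-23 - 24}{19 + 12} \left(2 \left(-1\right) \left(15 - 1\right) + 4\right) = - \frac{47}{31} \left(2 \left(-1\right) 14 + 4\right) = \left(-47\right) \frac{1}{31} \left(-28 + 4\right) = \left(- \frac{47}{31}\right) \left(-24\right) = \frac{1128}{31}$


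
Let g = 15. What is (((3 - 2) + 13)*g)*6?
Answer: 1260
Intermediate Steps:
(((3 - 2) + 13)*g)*6 = (((3 - 2) + 13)*15)*6 = ((1 + 13)*15)*6 = (14*15)*6 = 210*6 = 1260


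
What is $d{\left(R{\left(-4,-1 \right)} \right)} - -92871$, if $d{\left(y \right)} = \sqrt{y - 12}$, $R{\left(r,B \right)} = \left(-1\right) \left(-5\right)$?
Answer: $92871 + i \sqrt{7} \approx 92871.0 + 2.6458 i$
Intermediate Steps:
$R{\left(r,B \right)} = 5$
$d{\left(y \right)} = \sqrt{-12 + y}$
$d{\left(R{\left(-4,-1 \right)} \right)} - -92871 = \sqrt{-12 + 5} - -92871 = \sqrt{-7} + 92871 = i \sqrt{7} + 92871 = 92871 + i \sqrt{7}$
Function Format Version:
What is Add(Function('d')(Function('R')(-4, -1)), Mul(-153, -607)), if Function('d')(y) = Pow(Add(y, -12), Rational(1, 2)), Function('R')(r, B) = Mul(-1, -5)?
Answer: Add(92871, Mul(I, Pow(7, Rational(1, 2)))) ≈ Add(92871., Mul(2.6458, I))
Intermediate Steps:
Function('R')(r, B) = 5
Function('d')(y) = Pow(Add(-12, y), Rational(1, 2))
Add(Function('d')(Function('R')(-4, -1)), Mul(-153, -607)) = Add(Pow(Add(-12, 5), Rational(1, 2)), Mul(-153, -607)) = Add(Pow(-7, Rational(1, 2)), 92871) = Add(Mul(I, Pow(7, Rational(1, 2))), 92871) = Add(92871, Mul(I, Pow(7, Rational(1, 2))))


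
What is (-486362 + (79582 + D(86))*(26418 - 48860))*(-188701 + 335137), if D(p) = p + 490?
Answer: -263495795906328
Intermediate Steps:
D(p) = 490 + p
(-486362 + (79582 + D(86))*(26418 - 48860))*(-188701 + 335137) = (-486362 + (79582 + (490 + 86))*(26418 - 48860))*(-188701 + 335137) = (-486362 + (79582 + 576)*(-22442))*146436 = (-486362 + 80158*(-22442))*146436 = (-486362 - 1798905836)*146436 = -1799392198*146436 = -263495795906328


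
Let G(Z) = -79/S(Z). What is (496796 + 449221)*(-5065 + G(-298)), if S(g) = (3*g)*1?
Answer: -1427864767509/298 ≈ -4.7915e+9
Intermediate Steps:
S(g) = 3*g
G(Z) = -79/(3*Z) (G(Z) = -79*1/(3*Z) = -79/(3*Z))
(496796 + 449221)*(-5065 + G(-298)) = (496796 + 449221)*(-5065 - 79/3/(-298)) = 946017*(-5065 - 79/3*(-1/298)) = 946017*(-5065 + 79/894) = 946017*(-4528031/894) = -1427864767509/298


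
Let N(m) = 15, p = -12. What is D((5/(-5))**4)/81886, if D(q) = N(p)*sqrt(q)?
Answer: 15/81886 ≈ 0.00018318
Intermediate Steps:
D(q) = 15*sqrt(q)
D((5/(-5))**4)/81886 = (15*sqrt((5/(-5))**4))/81886 = (15*sqrt((5*(-1/5))**4))*(1/81886) = (15*sqrt((-1)**4))*(1/81886) = (15*sqrt(1))*(1/81886) = (15*1)*(1/81886) = 15*(1/81886) = 15/81886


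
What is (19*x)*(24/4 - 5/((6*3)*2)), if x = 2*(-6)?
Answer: -4009/3 ≈ -1336.3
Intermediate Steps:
x = -12
(19*x)*(24/4 - 5/((6*3)*2)) = (19*(-12))*(24/4 - 5/((6*3)*2)) = -228*(24*(1/4) - 5/(18*2)) = -228*(6 - 5/36) = -228*211/36 = -4009/3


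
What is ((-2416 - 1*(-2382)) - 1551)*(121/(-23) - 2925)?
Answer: 106822660/23 ≈ 4.6445e+6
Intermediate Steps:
((-2416 - 1*(-2382)) - 1551)*(121/(-23) - 2925) = ((-2416 + 2382) - 1551)*(121*(-1/23) - 2925) = (-34 - 1551)*(-121/23 - 2925) = -1585*(-67396/23) = 106822660/23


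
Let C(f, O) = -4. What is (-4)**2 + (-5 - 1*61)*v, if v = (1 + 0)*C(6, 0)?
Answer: 280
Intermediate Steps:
v = -4 (v = (1 + 0)*(-4) = 1*(-4) = -4)
(-4)**2 + (-5 - 1*61)*v = (-4)**2 + (-5 - 1*61)*(-4) = 16 + (-5 - 61)*(-4) = 16 - 66*(-4) = 16 + 264 = 280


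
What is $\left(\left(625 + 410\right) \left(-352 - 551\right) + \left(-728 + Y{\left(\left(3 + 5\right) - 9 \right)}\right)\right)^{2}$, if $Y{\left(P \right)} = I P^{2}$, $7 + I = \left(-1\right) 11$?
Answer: $874881493201$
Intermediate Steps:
$I = -18$ ($I = -7 - 11 = -18$)
$Y{\left(P \right)} = - 18 P^{2}$
$\left(\left(625 + 410\right) \left(-352 - 551\right) + \left(-728 + Y{\left(\left(3 + 5\right) - 9 \right)}\right)\right)^{2} = \left(\left(625 + 410\right) \left(-352 - 551\right) - \left(728 + 18 \left(\left(3 + 5\right) - 9\right)^{2}\right)\right)^{2} = \left(1035 \left(-903\right) - \left(728 + 18 \left(8 - 9\right)^{2}\right)\right)^{2} = \left(-934605 - \left(728 + 18 \left(-1\right)^{2}\right)\right)^{2} = \left(-934605 - 746\right)^{2} = \left(-935351\right)^{2} = 874881493201$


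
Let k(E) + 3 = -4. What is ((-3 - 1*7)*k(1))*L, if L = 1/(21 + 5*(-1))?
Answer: 35/8 ≈ 4.3750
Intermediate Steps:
k(E) = -7 (k(E) = -3 - 4 = -7)
L = 1/16 (L = 1/(21 - 5) = 1/16 ≈ 0.062500)
((-3 - 1*7)*k(1))*L = ((-3 - 1*7)*(-7))*(1/16) = ((-3 - 7)*(-7))*(1/16) = -10*(-7)*(1/16) = 70*(1/16) = 35/8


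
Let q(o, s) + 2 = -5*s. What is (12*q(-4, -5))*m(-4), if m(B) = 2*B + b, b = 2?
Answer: -1656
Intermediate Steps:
m(B) = 2 + 2*B (m(B) = 2*B + 2 = 2 + 2*B)
q(o, s) = -2 - 5*s
(12*q(-4, -5))*m(-4) = (12*(-2 - 5*(-5)))*(2 + 2*(-4)) = (12*(-2 + 25))*(2 - 8) = (12*23)*(-6) = 276*(-6) = -1656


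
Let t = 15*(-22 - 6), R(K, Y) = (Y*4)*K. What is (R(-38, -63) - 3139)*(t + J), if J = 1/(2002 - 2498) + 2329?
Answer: 6094957131/496 ≈ 1.2288e+7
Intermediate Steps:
R(K, Y) = 4*K*Y (R(K, Y) = (4*Y)*K = 4*K*Y)
t = -420 (t = 15*(-28) = -420)
J = 1155183/496 (J = 1/(-496) + 2329 = -1/496 + 2329 = 1155183/496 ≈ 2329.0)
(R(-38, -63) - 3139)*(t + J) = (4*(-38)*(-63) - 3139)*(-420 + 1155183/496) = (9576 - 3139)*(946863/496) = 6437*(946863/496) = 6094957131/496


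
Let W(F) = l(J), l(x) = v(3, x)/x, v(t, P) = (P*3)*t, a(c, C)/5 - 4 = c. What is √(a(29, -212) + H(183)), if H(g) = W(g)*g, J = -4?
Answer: 2*√453 ≈ 42.568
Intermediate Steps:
a(c, C) = 20 + 5*c
v(t, P) = 3*P*t (v(t, P) = (3*P)*t = 3*P*t)
l(x) = 9 (l(x) = (3*x*3)/x = (9*x)/x = 9)
W(F) = 9
H(g) = 9*g
√(a(29, -212) + H(183)) = √((20 + 5*29) + 9*183) = √((20 + 145) + 1647) = √(165 + 1647) = √1812 = 2*√453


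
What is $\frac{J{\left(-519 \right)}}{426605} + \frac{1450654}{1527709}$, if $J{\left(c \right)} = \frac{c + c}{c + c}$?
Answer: $\frac{618857777379}{651728297945} \approx 0.94956$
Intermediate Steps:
$J{\left(c \right)} = 1$ ($J{\left(c \right)} = \frac{2 c}{2 c} = 2 c \frac{1}{2 c} = 1$)
$\frac{J{\left(-519 \right)}}{426605} + \frac{1450654}{1527709} = 1 \cdot \frac{1}{426605} + \frac{1450654}{1527709} = 1 \cdot \frac{1}{426605} + 1450654 \cdot \frac{1}{1527709} = \frac{1}{426605} + \frac{1450654}{1527709} = \frac{618857777379}{651728297945}$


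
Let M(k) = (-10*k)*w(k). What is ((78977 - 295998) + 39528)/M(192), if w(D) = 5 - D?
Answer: -177493/359040 ≈ -0.49435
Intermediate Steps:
M(k) = -10*k*(5 - k) (M(k) = (-10*k)*(5 - k) = -10*k*(5 - k))
((78977 - 295998) + 39528)/M(192) = ((78977 - 295998) + 39528)/((10*192*(-5 + 192))) = (-217021 + 39528)/((10*192*187)) = -177493/359040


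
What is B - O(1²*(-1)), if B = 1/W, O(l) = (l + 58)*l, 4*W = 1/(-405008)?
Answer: -1619975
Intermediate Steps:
W = -1/1620032 (W = (¼)/(-405008) = (¼)*(-1/405008) = -1/1620032 ≈ -6.1727e-7)
O(l) = l*(58 + l) (O(l) = (58 + l)*l = l*(58 + l))
B = -1620032 (B = 1/(-1/1620032) = -1620032)
B - O(1²*(-1)) = -1620032 - 1²*(-1)*(58 + 1²*(-1)) = -1620032 - 1*(-1)*(58 + 1*(-1)) = -1620032 - (-1)*(58 - 1) = -1620032 - (-1)*57 = -1620032 - 1*(-57) = -1620032 + 57 = -1619975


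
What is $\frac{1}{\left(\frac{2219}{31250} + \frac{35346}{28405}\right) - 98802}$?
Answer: $- \frac{177531250}{17540209043861} \approx -1.0121 \cdot 10^{-5}$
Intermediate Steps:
$\frac{1}{\left(\frac{2219}{31250} + \frac{35346}{28405}\right) - 98802} = \frac{1}{\frac{233518639}{177531250} - 98802} = \frac{1}{- \frac{17540209043861}{177531250}} = - \frac{177531250}{17540209043861}$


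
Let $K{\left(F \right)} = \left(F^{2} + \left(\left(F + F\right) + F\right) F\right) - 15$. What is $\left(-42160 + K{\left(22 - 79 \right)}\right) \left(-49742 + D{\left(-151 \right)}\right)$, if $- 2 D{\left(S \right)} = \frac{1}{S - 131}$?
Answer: $\frac{818601876173}{564} \approx 1.4514 \cdot 10^{9}$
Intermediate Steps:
$D{\left(S \right)} = - \frac{1}{2 \left(-131 + S\right)}$ ($D{\left(S \right)} = - \frac{1}{2 \left(S - 131\right)} = - \frac{1}{2 \left(-131 + S\right)}$)
$K{\left(F \right)} = -15 + 4 F^{2}$ ($K{\left(F \right)} = \left(F^{2} + \left(2 F + F\right) F\right) - 15 = \left(F^{2} + 3 F F\right) - 15 = \left(F^{2} + 3 F^{2}\right) - 15 = 4 F^{2} - 15 = -15 + 4 F^{2}$)
$\left(-42160 + K{\left(22 - 79 \right)}\right) \left(-49742 + D{\left(-151 \right)}\right) = \left(-42160 - \left(15 - 4 \left(22 - 79\right)^{2}\right)\right) \left(-49742 - \frac{1}{-262 + 2 \left(-151\right)}\right) = \left(-42160 - \left(15 - 4 \left(22 - 79\right)^{2}\right)\right) \left(-49742 - \frac{1}{-262 - 302}\right) = \left(-42160 - \left(15 - 4 \left(-57\right)^{2}\right)\right) \left(-49742 - \frac{1}{-564}\right) = \left(-42160 + \left(-15 + 4 \cdot 3249\right)\right) \left(-49742 - - \frac{1}{564}\right) = \left(-42160 + \left(-15 + 12996\right)\right) \left(-49742 + \frac{1}{564}\right) = \left(-42160 + 12981\right) \left(- \frac{28054487}{564}\right) = \left(-29179\right) \left(- \frac{28054487}{564}\right) = \frac{818601876173}{564}$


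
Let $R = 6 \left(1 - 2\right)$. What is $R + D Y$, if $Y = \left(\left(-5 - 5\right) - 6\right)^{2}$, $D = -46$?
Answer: $-11782$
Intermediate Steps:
$R = -6$ ($R = 6 \left(-1\right) = -6$)
$Y = 256$ ($Y = \left(-10 - 6\right)^{2} = \left(-16\right)^{2} = 256$)
$R + D Y = -6 - 11776 = -11782$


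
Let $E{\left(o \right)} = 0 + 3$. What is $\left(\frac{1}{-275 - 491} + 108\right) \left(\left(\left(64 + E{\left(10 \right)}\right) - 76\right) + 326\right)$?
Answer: $\frac{26224459}{766} \approx 34236.0$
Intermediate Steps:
$E{\left(o \right)} = 3$
$\left(\frac{1}{-275 - 491} + 108\right) \left(\left(\left(64 + E{\left(10 \right)}\right) - 76\right) + 326\right) = \left(\frac{1}{-275 - 491} + 108\right) \left(\left(\left(64 + 3\right) - 76\right) + 326\right) = \left(\frac{1}{-766} + 108\right) \left(\left(67 - 76\right) + 326\right) = \left(- \frac{1}{766} + 108\right) \left(-9 + 326\right) = \frac{82727}{766} \cdot 317 = \frac{26224459}{766}$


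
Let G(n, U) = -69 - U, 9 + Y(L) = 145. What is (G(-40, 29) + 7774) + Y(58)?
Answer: 7812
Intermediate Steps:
Y(L) = 136 (Y(L) = -9 + 145 = 136)
(G(-40, 29) + 7774) + Y(58) = ((-69 - 1*29) + 7774) + 136 = ((-69 - 29) + 7774) + 136 = (-98 + 7774) + 136 = 7676 + 136 = 7812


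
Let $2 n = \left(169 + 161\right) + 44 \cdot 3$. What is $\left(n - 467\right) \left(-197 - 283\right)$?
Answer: $113280$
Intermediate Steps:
$n = 231$ ($n = \frac{\left(169 + 161\right) + 44 \cdot 3}{2} = \frac{330 + 132}{2} = \frac{1}{2} \cdot 462 = 231$)
$\left(n - 467\right) \left(-197 - 283\right) = \left(231 - 467\right) \left(-197 - 283\right) = \left(-236\right) \left(-480\right) = 113280$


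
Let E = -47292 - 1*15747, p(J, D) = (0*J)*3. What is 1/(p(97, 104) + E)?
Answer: -1/63039 ≈ -1.5863e-5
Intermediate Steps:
p(J, D) = 0 (p(J, D) = 0*3 = 0)
E = -63039 (E = -47292 - 15747 = -63039)
1/(p(97, 104) + E) = 1/(0 - 63039) = 1/(-63039) = -1/63039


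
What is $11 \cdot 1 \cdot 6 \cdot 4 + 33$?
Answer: $297$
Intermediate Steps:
$11 \cdot 1 \cdot 6 \cdot 4 + 33 = 11 \cdot 6 \cdot 4 + 33 = 11 \cdot 24 + 33 = 264 + 33 = 297$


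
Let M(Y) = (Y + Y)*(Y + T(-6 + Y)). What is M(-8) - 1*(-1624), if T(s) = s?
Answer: 1976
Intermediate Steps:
M(Y) = 2*Y*(-6 + 2*Y) (M(Y) = (Y + Y)*(Y + (-6 + Y)) = (2*Y)*(-6 + 2*Y) = 2*Y*(-6 + 2*Y))
M(-8) - 1*(-1624) = 4*(-8)*(-3 - 8) - 1*(-1624) = 4*(-8)*(-11) + 1624 = 352 + 1624 = 1976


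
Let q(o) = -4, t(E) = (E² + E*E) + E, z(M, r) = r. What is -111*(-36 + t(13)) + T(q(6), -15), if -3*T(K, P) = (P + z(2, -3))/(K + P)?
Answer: -664341/19 ≈ -34965.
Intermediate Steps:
t(E) = E + 2*E² (t(E) = (E² + E²) + E = 2*E² + E = E + 2*E²)
T(K, P) = -(-3 + P)/(3*(K + P)) (T(K, P) = -(P - 3)/(3*(K + P)) = -(-3 + P)/(3*(K + P)))
-111*(-36 + t(13)) + T(q(6), -15) = -111*(-36 + 13*(1 + 2*13)) + (1 - ⅓*(-15))/(-4 - 15) = -111*(-36 + 13*(1 + 26)) + (1 + 5)/(-19) = -111*(-36 + 13*27) - 1/19*6 = -111*(-36 + 351) - 6/19 = -111*315 - 6/19 = -34965 - 6/19 = -664341/19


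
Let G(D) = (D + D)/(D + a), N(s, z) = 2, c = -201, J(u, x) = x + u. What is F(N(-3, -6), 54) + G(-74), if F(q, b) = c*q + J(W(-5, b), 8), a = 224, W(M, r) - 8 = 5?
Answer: -28649/75 ≈ -381.99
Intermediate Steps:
W(M, r) = 13 (W(M, r) = 8 + 5 = 13)
J(u, x) = u + x
G(D) = 2*D/(224 + D) (G(D) = (D + D)/(D + 224) = (2*D)/(224 + D) = 2*D/(224 + D))
F(q, b) = 21 - 201*q (F(q, b) = -201*q + (13 + 8) = -201*q + 21 = 21 - 201*q)
F(N(-3, -6), 54) + G(-74) = (21 - 201*2) + 2*(-74)/(224 - 74) = (21 - 402) + 2*(-74)/150 = -381 + 2*(-74)*(1/150) = -381 - 74/75 = -28649/75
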